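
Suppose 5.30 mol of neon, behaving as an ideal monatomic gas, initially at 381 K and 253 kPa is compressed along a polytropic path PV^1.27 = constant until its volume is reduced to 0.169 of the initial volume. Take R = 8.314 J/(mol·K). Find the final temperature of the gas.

V₁ = nRT₁/P₁ = 5.30×8.314×381/253 = 66.4 L.
Polytropic n=1.27: T₂ = T₁(V₁/V₂)^(n−1) = 381×(5.92)^0.27 = 616 K; P₂ = P₁(V₁/V₂)^n = 2420 kPa.

616 K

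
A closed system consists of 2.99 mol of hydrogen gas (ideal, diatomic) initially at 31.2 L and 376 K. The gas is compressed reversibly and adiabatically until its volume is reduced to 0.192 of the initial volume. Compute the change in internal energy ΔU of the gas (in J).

21800 J

P₁ = nRT₁/V₁ = 2.99×8.314×376/31.2 = 300 kPa.
Adiabatic: TV^(γ−1) = const ⇒ T₂ = 376×(5.21)^0.400 = 728 K; PV^γ = const ⇒ P₂ = 3020 kPa.
For an ideal gas ΔU = nCvΔT with Cv = (5/2)R = 20.8 J/(mol·K).
ΔU = 2.99×20.8×(728−376) = 21800 J.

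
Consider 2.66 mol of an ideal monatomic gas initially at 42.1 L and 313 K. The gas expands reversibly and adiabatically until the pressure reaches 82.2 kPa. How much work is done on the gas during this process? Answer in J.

-2510 J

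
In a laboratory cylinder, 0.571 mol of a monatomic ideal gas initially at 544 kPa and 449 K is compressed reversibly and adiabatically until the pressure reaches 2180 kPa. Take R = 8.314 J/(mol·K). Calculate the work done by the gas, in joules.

-2370 J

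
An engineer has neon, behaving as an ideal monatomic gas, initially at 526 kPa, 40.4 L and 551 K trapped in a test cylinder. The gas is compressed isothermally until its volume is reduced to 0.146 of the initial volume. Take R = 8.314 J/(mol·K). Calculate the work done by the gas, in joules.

n = P₁V₁/(RT₁) = 526×40.4/(8.314×551) = 4.64 mol.
Isothermal: T stays 551 K; PV = const ⇒ V₂ = 5.90 L, P₂ = 3600 kPa.
W = nRT ln(V₂/V₁) = 4.64×8.314×551×ln(0.146) = -40900 J.

-40900 J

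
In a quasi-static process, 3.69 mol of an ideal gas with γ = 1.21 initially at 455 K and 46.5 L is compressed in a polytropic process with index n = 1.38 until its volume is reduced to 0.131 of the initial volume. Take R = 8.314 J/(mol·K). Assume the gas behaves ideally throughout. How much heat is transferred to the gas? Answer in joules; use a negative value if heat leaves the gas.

34600 J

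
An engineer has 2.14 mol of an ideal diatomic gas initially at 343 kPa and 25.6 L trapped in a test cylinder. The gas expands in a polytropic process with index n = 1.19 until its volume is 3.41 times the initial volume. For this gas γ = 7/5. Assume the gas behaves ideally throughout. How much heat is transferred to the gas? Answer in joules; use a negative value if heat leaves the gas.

T₁ = P₁V₁/(nR) = 343×25.6/(2.14×8.314) = 494 K.
Polytropic n=1.19: T₂ = T₁(V₁/V₂)^(n−1) = 494×(0.293)^0.19 = 391 K; P₂ = P₁(V₁/V₂)^n = 79.7 kPa.
W = (P₁V₁−P₂V₂)/(n−1) = (343×25.6−79.7×87.3)/0.19 = 9610 J.
ΔU = nCvΔT = 2.14×20.8×(391−494) = -4560 J.
Q = ΔU + W = 5040 J.

5040 J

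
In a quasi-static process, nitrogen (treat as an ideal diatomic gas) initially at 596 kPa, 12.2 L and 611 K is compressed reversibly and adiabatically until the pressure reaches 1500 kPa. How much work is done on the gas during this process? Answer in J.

5490 J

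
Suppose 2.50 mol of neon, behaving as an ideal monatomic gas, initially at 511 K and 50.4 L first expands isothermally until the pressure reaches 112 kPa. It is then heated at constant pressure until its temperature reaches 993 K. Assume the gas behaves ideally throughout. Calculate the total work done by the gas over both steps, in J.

16700 J

P₁ = nRT₁/V₁ = 2.50×8.314×511/50.4 = 211 kPa.
Step 1 — Isothermal: T stays 511 K; PV = const ⇒ V₂ = 94.8 L, P₂ = 112 kPa.
ΔU = 0 (ideal gas, T constant).
W = nRT ln(V₂/V₁) = 2.50×8.314×511×ln(1.88) = 6710 J.
Q = ΔU + W = 6710 J.
State after step 1: P = 112 kPa, V = 94.8 L, T = 511 K.
Step 2 — Isobaric: P stays 112 kPa; V/T = const ⇒ T₂ = 993 K, V₂ = 184 L.
W = PΔV = 112×(184−94.8) kPa·L = 10000 J.
ΔU = nCvΔT = 2.50×12.5×(993−511) = 15000 J.
Q = ΔU + W = nCpΔT = 25000 J.
Net over both steps: W = 16700 J, Q = 31800 J, ΔU = 15000 J.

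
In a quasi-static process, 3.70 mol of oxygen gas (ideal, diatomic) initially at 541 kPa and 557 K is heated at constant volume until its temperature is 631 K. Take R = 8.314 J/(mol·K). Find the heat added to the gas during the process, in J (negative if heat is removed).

5690 J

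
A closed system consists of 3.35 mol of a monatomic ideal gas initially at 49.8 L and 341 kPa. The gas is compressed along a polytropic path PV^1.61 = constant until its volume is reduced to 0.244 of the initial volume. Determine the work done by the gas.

T₁ = P₁V₁/(nR) = 341×49.8/(3.35×8.314) = 610 K.
Polytropic n=1.61: T₂ = T₁(V₁/V₂)^(n−1) = 610×(4.10)^0.61 = 1440 K; P₂ = P₁(V₁/V₂)^n = 3300 kPa.
W = (P₁V₁−P₂V₂)/(n−1) = (341×49.8−3300×12.2)/0.61 = -38000 J.

-38000 J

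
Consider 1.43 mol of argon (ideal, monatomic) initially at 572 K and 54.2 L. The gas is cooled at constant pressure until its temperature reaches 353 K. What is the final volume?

33.4 L

P₁ = nRT₁/V₁ = 1.43×8.314×572/54.2 = 125 kPa.
Isobaric: P stays 125 kPa; V/T = const ⇒ T₂ = 353 K, V₂ = 33.4 L.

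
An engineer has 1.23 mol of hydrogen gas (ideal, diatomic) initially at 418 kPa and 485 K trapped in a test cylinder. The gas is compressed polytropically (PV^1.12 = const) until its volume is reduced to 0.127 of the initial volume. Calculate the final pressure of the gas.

4220 kPa

V₁ = nRT₁/P₁ = 1.23×8.314×485/418 = 11.9 L.
Polytropic n=1.12: T₂ = T₁(V₁/V₂)^(n−1) = 485×(7.87)^0.12 = 621 K; P₂ = P₁(V₁/V₂)^n = 4220 kPa.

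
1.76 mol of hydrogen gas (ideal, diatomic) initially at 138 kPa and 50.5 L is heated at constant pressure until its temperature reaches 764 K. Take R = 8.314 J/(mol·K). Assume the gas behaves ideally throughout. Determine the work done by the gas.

4210 J

T₁ = P₁V₁/(nR) = 138×50.5/(1.76×8.314) = 476 K.
Isobaric: P stays 138 kPa; V/T = const ⇒ T₂ = 764 K, V₂ = 81.0 L.
W = PΔV = 138×(81.0−50.5) kPa·L = 4210 J.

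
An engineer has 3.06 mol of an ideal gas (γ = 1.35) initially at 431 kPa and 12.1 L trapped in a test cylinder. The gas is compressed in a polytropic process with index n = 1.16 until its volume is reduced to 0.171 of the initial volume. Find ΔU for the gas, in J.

T₁ = P₁V₁/(nR) = 431×12.1/(3.06×8.314) = 205 K.
Polytropic n=1.16: T₂ = T₁(V₁/V₂)^(n−1) = 205×(5.85)^0.16 = 272 K; P₂ = P₁(V₁/V₂)^n = 3340 kPa.
For an ideal gas ΔU = nCvΔT with Cv = R/(γ−1) = 23.8 J/(mol·K).
ΔU = 3.06×23.8×(272−205) = 4870 J.

4870 J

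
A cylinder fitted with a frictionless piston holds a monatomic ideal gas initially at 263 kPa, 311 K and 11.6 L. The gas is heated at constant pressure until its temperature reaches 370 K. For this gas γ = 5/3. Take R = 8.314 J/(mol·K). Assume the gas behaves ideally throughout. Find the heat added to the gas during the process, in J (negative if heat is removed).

1450 J

n = P₁V₁/(RT₁) = 263×11.6/(8.314×311) = 1.18 mol.
Isobaric: P stays 263 kPa; V/T = const ⇒ T₂ = 370 K, V₂ = 13.8 L.
W = PΔV = 263×(13.8−11.6) kPa·L = 579 J.
ΔU = nCvΔT = 1.18×12.5×(370−311) = 868 J.
Q = ΔU + W = nCpΔT = 1450 J.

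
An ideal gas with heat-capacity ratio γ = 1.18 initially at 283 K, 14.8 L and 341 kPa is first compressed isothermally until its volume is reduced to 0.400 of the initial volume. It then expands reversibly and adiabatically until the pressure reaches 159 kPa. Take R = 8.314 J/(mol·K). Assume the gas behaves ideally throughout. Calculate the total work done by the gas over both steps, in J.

n = P₁V₁/(RT₁) = 341×14.8/(8.314×283) = 2.14 mol.
Step 1 — Isothermal: T stays 283 K; PV = const ⇒ V₂ = 5.92 L, P₂ = 852 kPa.
ΔU = 0 (ideal gas, T constant).
W = nRT ln(V₂/V₁) = 2.14×8.314×283×ln(0.400) = -4620 J.
Q = ΔU + W = -4620 J.
State after step 1: P = 852 kPa, V = 5.92 L, T = 283 K.
Step 2 — Adiabatic: T₂/T₁ = (P₂/P₁)^((γ−1)/γ) ⇒ T₂ = 283×(0.187)^0.153 = 219 K; V₂ = 24.6 L.
ΔU = nCvΔT = 2.14×46.2×(219−283) = -6340 J.
Q = 0 for an adiabatic process, so W = −ΔU = 6340 J.
Net over both steps: W = 1710 J, Q = -4620 J, ΔU = -6340 J.

1710 J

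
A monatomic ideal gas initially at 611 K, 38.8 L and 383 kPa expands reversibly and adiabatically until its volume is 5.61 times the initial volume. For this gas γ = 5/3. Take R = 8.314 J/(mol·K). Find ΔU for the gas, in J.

-15200 J

n = P₁V₁/(RT₁) = 383×38.8/(8.314×611) = 2.93 mol.
Adiabatic: TV^(γ−1) = const ⇒ T₂ = 611×(0.178)^0.667 = 194 K; PV^γ = const ⇒ P₂ = 21.6 kPa.
For an ideal gas ΔU = nCvΔT with Cv = (3/2)R = 12.5 J/(mol·K).
ΔU = 2.93×12.5×(194−611) = -15200 J.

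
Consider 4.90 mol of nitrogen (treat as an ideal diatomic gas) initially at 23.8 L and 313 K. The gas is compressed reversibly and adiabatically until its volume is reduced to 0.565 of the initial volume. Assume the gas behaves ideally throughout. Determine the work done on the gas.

P₁ = nRT₁/V₁ = 4.90×8.314×313/23.8 = 536 kPa.
Adiabatic: TV^(γ−1) = const ⇒ T₂ = 313×(1.77)^0.400 = 393 K; PV^γ = const ⇒ P₂ = 1190 kPa.
ΔU = nCvΔT = 4.90×20.8×(393−313) = 8180 J.
Q = 0 for an adiabatic process, so W = −ΔU = -8180 J.
Work done on the gas = −W_by = 8180 J.

8180 J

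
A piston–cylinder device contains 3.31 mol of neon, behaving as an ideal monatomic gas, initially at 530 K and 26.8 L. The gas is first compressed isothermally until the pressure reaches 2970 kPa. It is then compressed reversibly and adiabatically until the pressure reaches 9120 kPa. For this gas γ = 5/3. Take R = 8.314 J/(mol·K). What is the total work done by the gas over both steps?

-37100 J

P₁ = nRT₁/V₁ = 3.31×8.314×530/26.8 = 544 kPa.
Step 1 — Isothermal: T stays 530 K; PV = const ⇒ V₂ = 4.91 L, P₂ = 2970 kPa.
ΔU = 0 (ideal gas, T constant).
W = nRT ln(V₂/V₁) = 3.31×8.314×530×ln(0.183) = -24800 J.
Q = ΔU + W = -24800 J.
State after step 1: P = 2970 kPa, V = 4.91 L, T = 530 K.
Step 2 — Adiabatic: T₂/T₁ = (P₂/P₁)^((γ−1)/γ) ⇒ T₂ = 530×(3.07)^0.400 = 830 K; V₂ = 2.51 L.
ΔU = nCvΔT = 3.31×12.5×(830−530) = 12400 J.
Q = 0 for an adiabatic process, so W = −ΔU = -12400 J.
Net over both steps: W = -37100 J, Q = -24800 J, ΔU = 12400 J.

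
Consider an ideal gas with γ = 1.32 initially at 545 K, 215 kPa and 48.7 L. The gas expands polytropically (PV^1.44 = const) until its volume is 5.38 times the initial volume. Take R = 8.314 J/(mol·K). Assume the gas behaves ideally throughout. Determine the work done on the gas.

n = P₁V₁/(RT₁) = 215×48.7/(8.314×545) = 2.31 mol.
Polytropic n=1.44: T₂ = T₁(V₁/V₂)^(n−1) = 545×(0.186)^0.44 = 260 K; P₂ = P₁(V₁/V₂)^n = 19.1 kPa.
W = (P₁V₁−P₂V₂)/(n−1) = (215×48.7−19.1×262)/0.44 = 12400 J.
Work done on the gas = −W_by = -12400 J.

-12400 J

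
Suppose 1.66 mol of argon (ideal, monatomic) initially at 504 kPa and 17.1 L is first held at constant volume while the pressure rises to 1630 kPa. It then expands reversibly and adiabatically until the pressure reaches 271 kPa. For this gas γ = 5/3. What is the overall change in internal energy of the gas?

T₁ = P₁V₁/(nR) = 504×17.1/(1.66×8.314) = 624 K.
Step 1 — Isochoric: V stays 17.1 L; P/T = const ⇒ T₂ = 2020 K, P₂ = 1630 kPa.
W = 0 (no volume change).
ΔU = nCvΔT = 1.66×12.5×(2020−624) = 28900 J.
Q = ΔU = 28900 J.
State after step 1: P = 1630 kPa, V = 17.1 L, T = 2020 K.
Step 2 — Adiabatic: T₂/T₁ = (P₂/P₁)^((γ−1)/γ) ⇒ T₂ = 2020×(0.166)^0.400 = 985 K; V₂ = 50.2 L.
ΔU = nCvΔT = 1.66×12.5×(985−2020) = -21400 J.
Q = 0 for an adiabatic process, so W = −ΔU = 21400 J.
Net over both steps: W = 21400 J, Q = 28900 J, ΔU = 7470 J.

7470 J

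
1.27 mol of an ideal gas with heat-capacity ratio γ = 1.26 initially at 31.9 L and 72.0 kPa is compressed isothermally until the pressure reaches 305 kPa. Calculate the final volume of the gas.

T₁ = P₁V₁/(nR) = 72.0×31.9/(1.27×8.314) = 218 K.
Isothermal: T stays 218 K; PV = const ⇒ V₂ = 7.53 L, P₂ = 305 kPa.

7.53 L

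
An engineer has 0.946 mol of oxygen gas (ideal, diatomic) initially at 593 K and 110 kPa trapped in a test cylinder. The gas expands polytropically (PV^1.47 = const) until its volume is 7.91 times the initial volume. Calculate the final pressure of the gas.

V₁ = nRT₁/P₁ = 0.946×8.314×593/110 = 42.4 L.
Polytropic n=1.47: T₂ = T₁(V₁/V₂)^(n−1) = 593×(0.126)^0.47 = 224 K; P₂ = P₁(V₁/V₂)^n = 5.26 kPa.

5.26 kPa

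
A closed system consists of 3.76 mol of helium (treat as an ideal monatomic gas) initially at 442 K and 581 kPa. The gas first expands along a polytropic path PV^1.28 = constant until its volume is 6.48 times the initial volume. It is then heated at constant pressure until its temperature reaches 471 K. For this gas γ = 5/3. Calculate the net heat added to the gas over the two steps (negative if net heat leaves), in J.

V₁ = nRT₁/P₁ = 3.76×8.314×442/581 = 23.8 L.
Step 1 — Polytropic n=1.28: T₂ = T₁(V₁/V₂)^(n−1) = 442×(0.154)^0.28 = 262 K; P₂ = P₁(V₁/V₂)^n = 53.1 kPa.
W = (P₁V₁−P₂V₂)/(n−1) = (581×23.8−53.1×154)/0.28 = 20100 J.
ΔU = nCvΔT = 3.76×12.5×(262−442) = -8440 J.
Q = ΔU + W = 11700 J.
State after step 1: P = 53.1 kPa, V = 154 L, T = 262 K.
Step 2 — Isobaric: P stays 53.1 kPa; V/T = const ⇒ T₂ = 471 K, V₂ = 277 L.
W = PΔV = 53.1×(277−154) kPa·L = 6540 J.
ΔU = nCvΔT = 3.76×12.5×(471−262) = 9800 J.
Q = ΔU + W = nCpΔT = 16300 J.
Net over both steps: W = 26600 J, Q = 28000 J, ΔU = 1360 J.

28000 J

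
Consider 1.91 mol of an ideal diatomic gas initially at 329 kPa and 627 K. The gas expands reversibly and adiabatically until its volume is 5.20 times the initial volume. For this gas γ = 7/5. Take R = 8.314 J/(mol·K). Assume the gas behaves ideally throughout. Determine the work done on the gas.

V₁ = nRT₁/P₁ = 1.91×8.314×627/329 = 30.3 L.
Adiabatic: TV^(γ−1) = const ⇒ T₂ = 627×(0.192)^0.400 = 324 K; PV^γ = const ⇒ P₂ = 32.7 kPa.
ΔU = nCvΔT = 1.91×20.8×(324−627) = -12000 J.
Q = 0 for an adiabatic process, so W = −ΔU = 12000 J.
Work done on the gas = −W_by = -12000 J.

-12000 J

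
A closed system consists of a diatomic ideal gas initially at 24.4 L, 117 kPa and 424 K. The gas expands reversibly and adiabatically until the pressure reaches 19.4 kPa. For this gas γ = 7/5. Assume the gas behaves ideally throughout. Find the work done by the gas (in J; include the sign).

n = P₁V₁/(RT₁) = 117×24.4/(8.314×424) = 0.810 mol.
Adiabatic: T₂/T₁ = (P₂/P₁)^((γ−1)/γ) ⇒ T₂ = 424×(0.166)^0.286 = 254 K; V₂ = 88.1 L.
ΔU = nCvΔT = 0.810×20.8×(254−424) = -2870 J.
Q = 0 for an adiabatic process, so W = −ΔU = 2870 J.

2870 J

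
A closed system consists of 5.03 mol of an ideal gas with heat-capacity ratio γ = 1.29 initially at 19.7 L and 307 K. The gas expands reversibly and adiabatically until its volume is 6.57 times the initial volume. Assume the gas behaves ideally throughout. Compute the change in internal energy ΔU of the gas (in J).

P₁ = nRT₁/V₁ = 5.03×8.314×307/19.7 = 652 kPa.
Adiabatic: TV^(γ−1) = const ⇒ T₂ = 307×(0.152)^0.290 = 178 K; PV^γ = const ⇒ P₂ = 57.5 kPa.
For an ideal gas ΔU = nCvΔT with Cv = R/(γ−1) = 28.7 J/(mol·K).
ΔU = 5.03×28.7×(178−307) = -18600 J.

-18600 J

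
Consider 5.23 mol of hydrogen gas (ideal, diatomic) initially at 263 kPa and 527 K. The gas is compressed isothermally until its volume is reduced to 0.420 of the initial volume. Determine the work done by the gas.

-19900 J

V₁ = nRT₁/P₁ = 5.23×8.314×527/263 = 87.1 L.
Isothermal: T stays 527 K; PV = const ⇒ V₂ = 36.6 L, P₂ = 626 kPa.
W = nRT ln(V₂/V₁) = 5.23×8.314×527×ln(0.420) = -19900 J.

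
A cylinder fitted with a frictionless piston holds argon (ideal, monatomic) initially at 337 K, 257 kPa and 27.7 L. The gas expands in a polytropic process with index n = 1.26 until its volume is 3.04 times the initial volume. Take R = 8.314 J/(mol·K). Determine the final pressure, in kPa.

Polytropic n=1.26: T₂ = T₁(V₁/V₂)^(n−1) = 337×(0.329)^0.26 = 252 K; P₂ = P₁(V₁/V₂)^n = 63.3 kPa.

63.3 kPa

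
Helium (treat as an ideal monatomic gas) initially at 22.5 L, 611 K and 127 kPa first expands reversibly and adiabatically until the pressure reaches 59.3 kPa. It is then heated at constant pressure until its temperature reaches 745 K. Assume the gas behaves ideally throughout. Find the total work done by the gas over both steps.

2500 J

n = P₁V₁/(RT₁) = 127×22.5/(8.314×611) = 0.563 mol.
Step 1 — Adiabatic: T₂/T₁ = (P₂/P₁)^((γ−1)/γ) ⇒ T₂ = 611×(0.467)^0.400 = 451 K; V₂ = 35.5 L.
ΔU = nCvΔT = 0.563×12.5×(451−611) = -1130 J.
Q = 0 for an adiabatic process, so W = −ΔU = 1130 J.
State after step 1: P = 59.3 kPa, V = 35.5 L, T = 451 K.
Step 2 — Isobaric: P stays 59.3 kPa; V/T = const ⇒ T₂ = 745 K, V₂ = 58.8 L.
W = PΔV = 59.3×(58.8−35.5) kPa·L = 1380 J.
ΔU = nCvΔT = 0.563×12.5×(745−451) = 2070 J.
Q = ΔU + W = nCpΔT = 3440 J.
Net over both steps: W = 2500 J, Q = 3440 J, ΔU = 940 J.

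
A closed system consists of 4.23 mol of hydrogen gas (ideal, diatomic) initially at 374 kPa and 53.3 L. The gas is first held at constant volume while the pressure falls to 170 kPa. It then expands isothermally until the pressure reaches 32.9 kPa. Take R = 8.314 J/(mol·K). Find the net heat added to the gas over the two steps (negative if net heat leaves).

T₁ = P₁V₁/(nR) = 374×53.3/(4.23×8.314) = 567 K.
Step 1 — Isochoric: V stays 53.3 L; P/T = const ⇒ T₂ = 258 K, P₂ = 170 kPa.
W = 0 (no volume change).
ΔU = nCvΔT = 4.23×20.8×(258−567) = -27200 J.
Q = ΔU = -27200 J.
State after step 1: P = 170 kPa, V = 53.3 L, T = 258 K.
Step 2 — Isothermal: T stays 258 K; PV = const ⇒ V₂ = 275 L, P₂ = 32.9 kPa.
ΔU = 0 (ideal gas, T constant).
W = nRT ln(V₂/V₁) = 4.23×8.314×258×ln(5.17) = 14900 J.
Q = ΔU + W = 14900 J.
Net over both steps: W = 14900 J, Q = -12300 J, ΔU = -27200 J.

-12300 J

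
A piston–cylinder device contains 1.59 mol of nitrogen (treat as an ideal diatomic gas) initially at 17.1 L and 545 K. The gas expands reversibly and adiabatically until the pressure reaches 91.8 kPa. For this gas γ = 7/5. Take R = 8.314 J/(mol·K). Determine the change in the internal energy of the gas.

-6360 J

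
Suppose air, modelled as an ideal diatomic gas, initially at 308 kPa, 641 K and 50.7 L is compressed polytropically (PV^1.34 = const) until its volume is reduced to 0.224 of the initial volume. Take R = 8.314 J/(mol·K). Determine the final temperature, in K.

Polytropic n=1.34: T₂ = T₁(V₁/V₂)^(n−1) = 641×(4.46)^0.34 = 1070 K; P₂ = P₁(V₁/V₂)^n = 2290 kPa.

1070 K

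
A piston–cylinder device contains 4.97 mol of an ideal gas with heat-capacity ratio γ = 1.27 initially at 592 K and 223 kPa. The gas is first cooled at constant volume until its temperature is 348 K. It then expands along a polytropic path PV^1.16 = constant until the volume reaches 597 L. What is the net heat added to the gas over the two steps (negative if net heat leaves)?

-28600 J

V₁ = nRT₁/P₁ = 4.97×8.314×592/223 = 110 L.
Step 1 — Isochoric: V stays 110 L; P/T = const ⇒ T₂ = 348 K, P₂ = 131 kPa.
W = 0 (no volume change).
ΔU = nCvΔT = 4.97×30.8×(348−592) = -37300 J.
Q = ΔU = -37300 J.
State after step 1: P = 131 kPa, V = 110 L, T = 348 K.
Step 2 — Polytropic n=1.16: T₂ = T₁(V₁/V₂)^(n−1) = 348×(0.184)^0.16 = 265 K; P₂ = P₁(V₁/V₂)^n = 18.4 kPa.
W = (P₁V₁−P₂V₂)/(n−1) = (131×110−18.4×597)/0.16 = 21300 J.
ΔU = nCvΔT = 4.97×30.8×(265−348) = -12600 J.
Q = ΔU + W = 8690 J.
Net over both steps: W = 21300 J, Q = -28600 J, ΔU = -50000 J.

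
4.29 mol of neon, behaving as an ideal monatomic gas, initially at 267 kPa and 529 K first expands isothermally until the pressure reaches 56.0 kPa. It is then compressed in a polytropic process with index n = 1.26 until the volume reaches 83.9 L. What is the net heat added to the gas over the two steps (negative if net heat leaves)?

V₁ = nRT₁/P₁ = 4.29×8.314×529/267 = 70.7 L.
Step 1 — Isothermal: T stays 529 K; PV = const ⇒ V₂ = 337 L, P₂ = 56.0 kPa.
ΔU = 0 (ideal gas, T constant).
W = nRT ln(V₂/V₁) = 4.29×8.314×529×ln(4.77) = 29500 J.
Q = ΔU + W = 29500 J.
State after step 1: P = 56.0 kPa, V = 337 L, T = 529 K.
Step 2 — Polytropic n=1.26: T₂ = T₁(V₁/V₂)^(n−1) = 529×(4.02)^0.26 = 759 K; P₂ = P₁(V₁/V₂)^n = 323 kPa.
W = (P₁V₁−P₂V₂)/(n−1) = (56.0×337−323×83.9)/0.26 = -31600 J.
ΔU = nCvΔT = 4.29×12.5×(759−529) = 12300 J.
Q = ΔU + W = -19300 J.
Net over both steps: W = -2130 J, Q = 10200 J, ΔU = 12300 J.

10200 J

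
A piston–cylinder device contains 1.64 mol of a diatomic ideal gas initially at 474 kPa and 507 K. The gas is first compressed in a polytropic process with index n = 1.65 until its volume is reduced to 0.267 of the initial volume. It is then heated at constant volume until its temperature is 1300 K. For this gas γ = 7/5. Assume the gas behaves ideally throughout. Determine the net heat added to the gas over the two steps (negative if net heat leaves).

12600 J

V₁ = nRT₁/P₁ = 1.64×8.314×507/474 = 14.6 L.
Step 1 — Polytropic n=1.65: T₂ = T₁(V₁/V₂)^(n−1) = 507×(3.75)^0.65 = 1200 K; P₂ = P₁(V₁/V₂)^n = 4190 kPa.
W = (P₁V₁−P₂V₂)/(n−1) = (474×14.6−4190×3.89)/0.65 = -14500 J.
ΔU = nCvΔT = 1.64×20.8×(1200−507) = 23500 J.
Q = ΔU + W = 9030 J.
State after step 1: P = 4190 kPa, V = 3.89 L, T = 1200 K.
Step 2 — Isochoric: V stays 3.89 L; P/T = const ⇒ T₂ = 1300 K, P₂ = 4550 kPa.
W = 0 (no volume change).
ΔU = nCvΔT = 1.64×20.8×(1300−1200) = 3540 J.
Q = ΔU = 3540 J.
Net over both steps: W = -14500 J, Q = 12600 J, ΔU = 27000 J.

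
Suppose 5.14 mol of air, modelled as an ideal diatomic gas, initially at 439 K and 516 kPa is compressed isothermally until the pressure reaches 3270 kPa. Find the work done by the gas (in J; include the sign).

-34600 J

V₁ = nRT₁/P₁ = 5.14×8.314×439/516 = 36.4 L.
Isothermal: T stays 439 K; PV = const ⇒ V₂ = 5.74 L, P₂ = 3270 kPa.
W = nRT ln(V₂/V₁) = 5.14×8.314×439×ln(0.158) = -34600 J.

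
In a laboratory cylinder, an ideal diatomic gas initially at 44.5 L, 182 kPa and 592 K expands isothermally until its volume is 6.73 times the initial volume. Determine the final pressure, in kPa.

Isothermal: T stays 592 K; PV = const ⇒ V₂ = 299 L, P₂ = 27.0 kPa.

27.0 kPa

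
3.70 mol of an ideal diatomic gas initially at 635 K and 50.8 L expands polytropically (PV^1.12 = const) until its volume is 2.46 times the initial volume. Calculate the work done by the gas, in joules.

P₁ = nRT₁/V₁ = 3.70×8.314×635/50.8 = 385 kPa.
Polytropic n=1.12: T₂ = T₁(V₁/V₂)^(n−1) = 635×(0.407)^0.12 = 570 K; P₂ = P₁(V₁/V₂)^n = 140 kPa.
W = (P₁V₁−P₂V₂)/(n−1) = (385×50.8−140×125)/0.12 = 16700 J.

16700 J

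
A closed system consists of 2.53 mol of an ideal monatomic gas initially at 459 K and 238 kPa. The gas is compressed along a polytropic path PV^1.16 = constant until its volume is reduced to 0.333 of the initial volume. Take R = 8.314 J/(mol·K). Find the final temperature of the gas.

V₁ = nRT₁/P₁ = 2.53×8.314×459/238 = 40.6 L.
Polytropic n=1.16: T₂ = T₁(V₁/V₂)^(n−1) = 459×(3.00)^0.16 = 547 K; P₂ = P₁(V₁/V₂)^n = 852 kPa.

547 K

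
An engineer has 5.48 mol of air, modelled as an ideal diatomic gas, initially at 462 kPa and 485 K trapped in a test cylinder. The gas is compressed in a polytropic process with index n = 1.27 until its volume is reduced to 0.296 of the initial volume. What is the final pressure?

2170 kPa

V₁ = nRT₁/P₁ = 5.48×8.314×485/462 = 47.8 L.
Polytropic n=1.27: T₂ = T₁(V₁/V₂)^(n−1) = 485×(3.38)^0.27 = 674 K; P₂ = P₁(V₁/V₂)^n = 2170 kPa.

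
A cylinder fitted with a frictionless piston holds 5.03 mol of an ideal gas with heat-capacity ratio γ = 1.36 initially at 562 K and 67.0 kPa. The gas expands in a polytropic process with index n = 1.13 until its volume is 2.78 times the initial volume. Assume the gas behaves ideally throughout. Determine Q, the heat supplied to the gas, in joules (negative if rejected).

14400 J

V₁ = nRT₁/P₁ = 5.03×8.314×562/67.0 = 351 L.
Polytropic n=1.13: T₂ = T₁(V₁/V₂)^(n−1) = 562×(0.360)^0.13 = 492 K; P₂ = P₁(V₁/V₂)^n = 21.1 kPa.
W = (P₁V₁−P₂V₂)/(n−1) = (67.0×351−21.1×975)/0.13 = 22500 J.
ΔU = nCvΔT = 5.03×23.1×(492−562) = -8130 J.
Q = ΔU + W = 14400 J.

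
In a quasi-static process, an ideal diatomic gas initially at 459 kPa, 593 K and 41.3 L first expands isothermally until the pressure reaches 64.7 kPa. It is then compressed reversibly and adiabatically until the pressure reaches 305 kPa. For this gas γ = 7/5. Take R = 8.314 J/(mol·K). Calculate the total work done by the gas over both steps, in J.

10700 J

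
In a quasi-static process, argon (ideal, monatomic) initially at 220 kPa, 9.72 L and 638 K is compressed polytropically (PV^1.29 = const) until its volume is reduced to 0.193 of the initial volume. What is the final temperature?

1030 K

Polytropic n=1.29: T₂ = T₁(V₁/V₂)^(n−1) = 638×(5.18)^0.29 = 1030 K; P₂ = P₁(V₁/V₂)^n = 1840 kPa.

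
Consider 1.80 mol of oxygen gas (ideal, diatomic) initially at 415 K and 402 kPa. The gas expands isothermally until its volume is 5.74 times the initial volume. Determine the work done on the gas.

V₁ = nRT₁/P₁ = 1.80×8.314×415/402 = 15.4 L.
Isothermal: T stays 415 K; PV = const ⇒ V₂ = 88.7 L, P₂ = 70.0 kPa.
W = nRT ln(V₂/V₁) = 1.80×8.314×415×ln(5.74) = 10900 J.
Work done on the gas = −W_by = -10900 J.

-10900 J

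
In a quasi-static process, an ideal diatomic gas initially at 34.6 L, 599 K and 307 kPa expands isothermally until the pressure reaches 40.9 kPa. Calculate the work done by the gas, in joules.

n = P₁V₁/(RT₁) = 307×34.6/(8.314×599) = 2.13 mol.
Isothermal: T stays 599 K; PV = const ⇒ V₂ = 260 L, P₂ = 40.9 kPa.
W = nRT ln(V₂/V₁) = 2.13×8.314×599×ln(7.51) = 21400 J.

21400 J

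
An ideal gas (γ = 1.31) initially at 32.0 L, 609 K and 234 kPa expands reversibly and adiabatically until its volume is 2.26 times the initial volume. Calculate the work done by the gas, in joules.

5390 J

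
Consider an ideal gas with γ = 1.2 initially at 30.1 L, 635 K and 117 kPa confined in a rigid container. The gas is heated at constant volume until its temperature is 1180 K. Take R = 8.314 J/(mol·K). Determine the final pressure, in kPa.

217 kPa

Isochoric: V stays 30.1 L; P/T = const ⇒ T₂ = 1180 K, P₂ = 217 kPa.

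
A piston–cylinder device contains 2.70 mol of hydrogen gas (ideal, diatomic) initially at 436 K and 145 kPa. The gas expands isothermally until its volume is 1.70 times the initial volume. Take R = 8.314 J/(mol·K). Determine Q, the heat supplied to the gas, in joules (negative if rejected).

5190 J

V₁ = nRT₁/P₁ = 2.70×8.314×436/145 = 67.5 L.
Isothermal: T stays 436 K; PV = const ⇒ V₂ = 115 L, P₂ = 85.3 kPa.
ΔU = 0 (ideal gas, T constant).
W = nRT ln(V₂/V₁) = 2.70×8.314×436×ln(1.70) = 5190 J.
Q = ΔU + W = 5190 J.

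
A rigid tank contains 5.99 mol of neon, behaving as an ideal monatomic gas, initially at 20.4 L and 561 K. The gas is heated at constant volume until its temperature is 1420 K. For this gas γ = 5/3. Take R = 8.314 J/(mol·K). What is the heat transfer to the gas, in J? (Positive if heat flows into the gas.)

64200 J

P₁ = nRT₁/V₁ = 5.99×8.314×561/20.4 = 1370 kPa.
Isochoric: V stays 20.4 L; P/T = const ⇒ T₂ = 1420 K, P₂ = 3470 kPa.
W = 0 (no volume change).
ΔU = nCvΔT = 5.99×12.5×(1420−561) = 64200 J.
Q = ΔU = 64200 J.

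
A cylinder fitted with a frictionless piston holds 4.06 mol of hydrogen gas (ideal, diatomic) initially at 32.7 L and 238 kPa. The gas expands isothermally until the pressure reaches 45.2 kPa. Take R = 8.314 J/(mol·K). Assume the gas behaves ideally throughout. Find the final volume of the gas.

172 L

T₁ = P₁V₁/(nR) = 238×32.7/(4.06×8.314) = 231 K.
Isothermal: T stays 231 K; PV = const ⇒ V₂ = 172 L, P₂ = 45.2 kPa.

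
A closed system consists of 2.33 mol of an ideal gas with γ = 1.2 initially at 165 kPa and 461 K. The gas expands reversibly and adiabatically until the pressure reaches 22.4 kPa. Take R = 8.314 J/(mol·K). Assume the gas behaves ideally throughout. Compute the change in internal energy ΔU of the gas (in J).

V₁ = nRT₁/P₁ = 2.33×8.314×461/165 = 54.1 L.
Adiabatic: T₂/T₁ = (P₂/P₁)^((γ−1)/γ) ⇒ T₂ = 461×(0.136)^0.167 = 330 K; V₂ = 286 L.
For an ideal gas ΔU = nCvΔT with Cv = R/(γ−1) = 41.6 J/(mol·K).
ΔU = 2.33×41.6×(330−461) = -12600 J.

-12600 J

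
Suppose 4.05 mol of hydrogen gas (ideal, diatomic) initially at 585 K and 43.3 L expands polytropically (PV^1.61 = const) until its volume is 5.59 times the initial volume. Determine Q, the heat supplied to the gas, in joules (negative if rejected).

P₁ = nRT₁/V₁ = 4.05×8.314×585/43.3 = 455 kPa.
Polytropic n=1.61: T₂ = T₁(V₁/V₂)^(n−1) = 585×(0.179)^0.61 = 205 K; P₂ = P₁(V₁/V₂)^n = 28.5 kPa.
W = (P₁V₁−P₂V₂)/(n−1) = (455×43.3−28.5×242)/0.61 = 21000 J.
ΔU = nCvΔT = 4.05×20.8×(205−585) = -32000 J.
Q = ΔU + W = -11000 J.

-11000 J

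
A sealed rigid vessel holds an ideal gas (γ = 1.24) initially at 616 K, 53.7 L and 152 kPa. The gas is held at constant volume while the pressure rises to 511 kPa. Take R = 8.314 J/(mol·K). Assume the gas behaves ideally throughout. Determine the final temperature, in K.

Isochoric: V stays 53.7 L; P/T = const ⇒ T₂ = 2070 K, P₂ = 511 kPa.

2070 K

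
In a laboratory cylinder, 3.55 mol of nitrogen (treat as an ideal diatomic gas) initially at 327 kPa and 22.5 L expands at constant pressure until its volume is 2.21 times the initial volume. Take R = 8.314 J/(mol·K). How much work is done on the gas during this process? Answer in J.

-8900 J

T₁ = P₁V₁/(nR) = 327×22.5/(3.55×8.314) = 249 K.
Isobaric: P stays 327 kPa; V/T = const ⇒ T₂ = 551 K, V₂ = 49.7 L.
W = PΔV = 327×(49.7−22.5) kPa·L = 8900 J.
Work done on the gas = −W_by = -8900 J.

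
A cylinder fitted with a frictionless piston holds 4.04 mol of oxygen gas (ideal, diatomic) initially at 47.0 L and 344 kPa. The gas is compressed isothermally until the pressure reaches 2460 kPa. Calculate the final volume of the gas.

T₁ = P₁V₁/(nR) = 344×47.0/(4.04×8.314) = 481 K.
Isothermal: T stays 481 K; PV = const ⇒ V₂ = 6.57 L, P₂ = 2460 kPa.

6.57 L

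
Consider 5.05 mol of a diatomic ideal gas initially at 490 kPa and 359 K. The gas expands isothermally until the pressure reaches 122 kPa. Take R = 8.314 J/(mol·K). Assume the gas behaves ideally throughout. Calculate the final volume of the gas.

124 L

V₁ = nRT₁/P₁ = 5.05×8.314×359/490 = 30.8 L.
Isothermal: T stays 359 K; PV = const ⇒ V₂ = 124 L, P₂ = 122 kPa.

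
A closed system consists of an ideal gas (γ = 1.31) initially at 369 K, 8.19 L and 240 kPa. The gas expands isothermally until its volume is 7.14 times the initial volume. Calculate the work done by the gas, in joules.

3860 J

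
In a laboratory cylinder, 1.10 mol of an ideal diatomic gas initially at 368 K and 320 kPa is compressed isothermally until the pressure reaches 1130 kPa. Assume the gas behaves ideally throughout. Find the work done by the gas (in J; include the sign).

-4250 J

V₁ = nRT₁/P₁ = 1.10×8.314×368/320 = 10.5 L.
Isothermal: T stays 368 K; PV = const ⇒ V₂ = 2.98 L, P₂ = 1130 kPa.
W = nRT ln(V₂/V₁) = 1.10×8.314×368×ln(0.283) = -4250 J.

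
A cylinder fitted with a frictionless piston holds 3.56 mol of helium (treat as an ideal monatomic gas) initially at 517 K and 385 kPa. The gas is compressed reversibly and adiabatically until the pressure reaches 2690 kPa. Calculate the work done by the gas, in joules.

V₁ = nRT₁/P₁ = 3.56×8.314×517/385 = 39.7 L.
Adiabatic: T₂/T₁ = (P₂/P₁)^((γ−1)/γ) ⇒ T₂ = 517×(6.99)^0.400 = 1130 K; V₂ = 12.4 L.
ΔU = nCvΔT = 3.56×12.5×(1130−517) = 27000 J.
Q = 0 for an adiabatic process, so W = −ΔU = -27000 J.

-27000 J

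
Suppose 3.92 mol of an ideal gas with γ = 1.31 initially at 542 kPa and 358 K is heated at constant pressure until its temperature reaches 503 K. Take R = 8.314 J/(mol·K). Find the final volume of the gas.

30.2 L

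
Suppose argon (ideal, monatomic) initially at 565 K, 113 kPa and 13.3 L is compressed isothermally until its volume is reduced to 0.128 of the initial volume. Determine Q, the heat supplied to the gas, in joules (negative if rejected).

n = P₁V₁/(RT₁) = 113×13.3/(8.314×565) = 0.320 mol.
Isothermal: T stays 565 K; PV = const ⇒ V₂ = 1.70 L, P₂ = 883 kPa.
ΔU = 0 (ideal gas, T constant).
W = nRT ln(V₂/V₁) = 0.320×8.314×565×ln(0.128) = -3090 J.
Q = ΔU + W = -3090 J.

-3090 J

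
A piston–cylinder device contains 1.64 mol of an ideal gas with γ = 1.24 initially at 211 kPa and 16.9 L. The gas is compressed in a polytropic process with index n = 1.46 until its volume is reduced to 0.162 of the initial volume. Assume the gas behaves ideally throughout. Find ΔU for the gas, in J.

19500 J

T₁ = P₁V₁/(nR) = 211×16.9/(1.64×8.314) = 262 K.
Polytropic n=1.46: T₂ = T₁(V₁/V₂)^(n−1) = 262×(6.17)^0.46 = 604 K; P₂ = P₁(V₁/V₂)^n = 3010 kPa.
For an ideal gas ΔU = nCvΔT with Cv = R/(γ−1) = 34.6 J/(mol·K).
ΔU = 1.64×34.6×(604−262) = 19500 J.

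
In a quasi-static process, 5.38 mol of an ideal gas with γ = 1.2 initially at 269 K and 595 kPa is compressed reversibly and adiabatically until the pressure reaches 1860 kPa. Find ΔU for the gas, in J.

12600 J

V₁ = nRT₁/P₁ = 5.38×8.314×269/595 = 20.2 L.
Adiabatic: T₂/T₁ = (P₂/P₁)^((γ−1)/γ) ⇒ T₂ = 269×(3.13)^0.167 = 325 K; V₂ = 7.82 L.
For an ideal gas ΔU = nCvΔT with Cv = R/(γ−1) = 41.6 J/(mol·K).
ΔU = 5.38×41.6×(325−269) = 12600 J.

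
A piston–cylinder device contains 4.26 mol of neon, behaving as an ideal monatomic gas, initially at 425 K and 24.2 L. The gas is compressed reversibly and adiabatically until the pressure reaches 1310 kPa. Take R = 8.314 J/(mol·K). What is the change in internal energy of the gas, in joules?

7840 J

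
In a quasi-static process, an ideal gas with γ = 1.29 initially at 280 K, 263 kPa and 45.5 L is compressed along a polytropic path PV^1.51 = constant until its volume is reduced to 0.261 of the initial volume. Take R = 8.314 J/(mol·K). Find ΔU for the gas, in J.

40600 J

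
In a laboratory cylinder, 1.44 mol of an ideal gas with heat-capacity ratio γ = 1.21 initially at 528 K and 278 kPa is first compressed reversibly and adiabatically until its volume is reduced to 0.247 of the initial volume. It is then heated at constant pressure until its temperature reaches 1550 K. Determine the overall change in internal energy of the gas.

V₁ = nRT₁/P₁ = 1.44×8.314×528/278 = 22.7 L.
Step 1 — Adiabatic: TV^(γ−1) = const ⇒ T₂ = 528×(4.05)^0.210 = 708 K; PV^γ = const ⇒ P₂ = 1510 kPa.
ΔU = nCvΔT = 1.44×39.6×(708−528) = 10300 J.
Q = 0 for an adiabatic process, so W = −ΔU = -10300 J.
State after step 1: P = 1510 kPa, V = 5.62 L, T = 708 K.
Step 2 — Isobaric: P stays 1510 kPa; V/T = const ⇒ T₂ = 1550 K, V₂ = 12.3 L.
W = PΔV = 1510×(12.3−5.62) kPa·L = 10100 J.
ΔU = nCvΔT = 1.44×39.6×(1550−708) = 48000 J.
Q = ΔU + W = nCpΔT = 58100 J.
Net over both steps: W = -196 J, Q = 58100 J, ΔU = 58300 J.

58300 J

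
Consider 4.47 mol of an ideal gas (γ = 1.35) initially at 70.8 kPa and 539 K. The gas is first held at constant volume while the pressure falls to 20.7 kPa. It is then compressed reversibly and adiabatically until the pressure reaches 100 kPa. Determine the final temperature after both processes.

V₁ = nRT₁/P₁ = 4.47×8.314×539/70.8 = 283 L.
Step 1 — Isochoric: V stays 283 L; P/T = const ⇒ T₂ = 158 K, P₂ = 20.7 kPa.
W = 0 (no volume change).
ΔU = nCvΔT = 4.47×23.8×(158−539) = -40500 J.
Q = ΔU = -40500 J.
State after step 1: P = 20.7 kPa, V = 283 L, T = 158 K.
Step 2 — Adiabatic: T₂/T₁ = (P₂/P₁)^((γ−1)/γ) ⇒ T₂ = 158×(4.83)^0.259 = 237 K; V₂ = 88.1 L.
ΔU = nCvΔT = 4.47×23.8×(237−158) = 8440 J.
Q = 0 for an adiabatic process, so W = −ΔU = -8440 J.
Net over both steps: W = -8440 J, Q = -40500 J, ΔU = -32100 J.

237 K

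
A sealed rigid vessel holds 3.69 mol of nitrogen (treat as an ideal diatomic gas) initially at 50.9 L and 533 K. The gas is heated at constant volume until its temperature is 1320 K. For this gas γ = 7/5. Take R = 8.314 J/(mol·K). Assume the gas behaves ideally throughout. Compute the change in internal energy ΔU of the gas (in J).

60400 J

P₁ = nRT₁/V₁ = 3.69×8.314×533/50.9 = 321 kPa.
Isochoric: V stays 50.9 L; P/T = const ⇒ T₂ = 1320 K, P₂ = 796 kPa.
For an ideal gas ΔU = nCvΔT with Cv = (5/2)R = 20.8 J/(mol·K).
ΔU = 3.69×20.8×(1320−533) = 60400 J.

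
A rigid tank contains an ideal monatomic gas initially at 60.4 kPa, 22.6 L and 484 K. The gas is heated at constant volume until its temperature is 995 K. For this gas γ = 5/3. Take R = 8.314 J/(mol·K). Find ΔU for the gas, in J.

2160 J

n = P₁V₁/(RT₁) = 60.4×22.6/(8.314×484) = 0.339 mol.
Isochoric: V stays 22.6 L; P/T = const ⇒ T₂ = 995 K, P₂ = 124 kPa.
For an ideal gas ΔU = nCvΔT with Cv = (3/2)R = 12.5 J/(mol·K).
ΔU = 0.339×12.5×(995−484) = 2160 J.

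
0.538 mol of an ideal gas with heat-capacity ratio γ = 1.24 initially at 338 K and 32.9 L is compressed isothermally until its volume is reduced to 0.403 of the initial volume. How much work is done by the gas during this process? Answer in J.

-1370 J

P₁ = nRT₁/V₁ = 0.538×8.314×338/32.9 = 46.0 kPa.
Isothermal: T stays 338 K; PV = const ⇒ V₂ = 13.3 L, P₂ = 114 kPa.
W = nRT ln(V₂/V₁) = 0.538×8.314×338×ln(0.403) = -1370 J.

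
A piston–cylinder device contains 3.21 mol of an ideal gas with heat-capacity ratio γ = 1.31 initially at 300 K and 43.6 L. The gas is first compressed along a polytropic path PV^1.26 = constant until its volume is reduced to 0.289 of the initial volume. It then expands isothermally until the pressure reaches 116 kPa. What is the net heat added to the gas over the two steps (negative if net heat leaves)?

20500 J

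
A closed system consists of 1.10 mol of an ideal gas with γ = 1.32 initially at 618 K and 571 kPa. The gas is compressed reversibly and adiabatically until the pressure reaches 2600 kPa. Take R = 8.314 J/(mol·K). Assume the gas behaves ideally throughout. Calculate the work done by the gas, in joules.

-7840 J

V₁ = nRT₁/P₁ = 1.10×8.314×618/571 = 9.90 L.
Adiabatic: T₂/T₁ = (P₂/P₁)^((γ−1)/γ) ⇒ T₂ = 618×(4.55)^0.242 = 892 K; V₂ = 3.14 L.
ΔU = nCvΔT = 1.10×26.0×(892−618) = 7840 J.
Q = 0 for an adiabatic process, so W = −ΔU = -7840 J.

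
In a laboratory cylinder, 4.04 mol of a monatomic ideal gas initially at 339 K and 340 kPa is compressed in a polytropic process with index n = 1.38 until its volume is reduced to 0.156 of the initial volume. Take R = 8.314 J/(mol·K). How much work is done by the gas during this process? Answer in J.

V₁ = nRT₁/P₁ = 4.04×8.314×339/340 = 33.5 L.
Polytropic n=1.38: T₂ = T₁(V₁/V₂)^(n−1) = 339×(6.41)^0.38 = 687 K; P₂ = P₁(V₁/V₂)^n = 4420 kPa.
W = (P₁V₁−P₂V₂)/(n−1) = (340×33.5−4420×5.22)/0.38 = -30700 J.

-30700 J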